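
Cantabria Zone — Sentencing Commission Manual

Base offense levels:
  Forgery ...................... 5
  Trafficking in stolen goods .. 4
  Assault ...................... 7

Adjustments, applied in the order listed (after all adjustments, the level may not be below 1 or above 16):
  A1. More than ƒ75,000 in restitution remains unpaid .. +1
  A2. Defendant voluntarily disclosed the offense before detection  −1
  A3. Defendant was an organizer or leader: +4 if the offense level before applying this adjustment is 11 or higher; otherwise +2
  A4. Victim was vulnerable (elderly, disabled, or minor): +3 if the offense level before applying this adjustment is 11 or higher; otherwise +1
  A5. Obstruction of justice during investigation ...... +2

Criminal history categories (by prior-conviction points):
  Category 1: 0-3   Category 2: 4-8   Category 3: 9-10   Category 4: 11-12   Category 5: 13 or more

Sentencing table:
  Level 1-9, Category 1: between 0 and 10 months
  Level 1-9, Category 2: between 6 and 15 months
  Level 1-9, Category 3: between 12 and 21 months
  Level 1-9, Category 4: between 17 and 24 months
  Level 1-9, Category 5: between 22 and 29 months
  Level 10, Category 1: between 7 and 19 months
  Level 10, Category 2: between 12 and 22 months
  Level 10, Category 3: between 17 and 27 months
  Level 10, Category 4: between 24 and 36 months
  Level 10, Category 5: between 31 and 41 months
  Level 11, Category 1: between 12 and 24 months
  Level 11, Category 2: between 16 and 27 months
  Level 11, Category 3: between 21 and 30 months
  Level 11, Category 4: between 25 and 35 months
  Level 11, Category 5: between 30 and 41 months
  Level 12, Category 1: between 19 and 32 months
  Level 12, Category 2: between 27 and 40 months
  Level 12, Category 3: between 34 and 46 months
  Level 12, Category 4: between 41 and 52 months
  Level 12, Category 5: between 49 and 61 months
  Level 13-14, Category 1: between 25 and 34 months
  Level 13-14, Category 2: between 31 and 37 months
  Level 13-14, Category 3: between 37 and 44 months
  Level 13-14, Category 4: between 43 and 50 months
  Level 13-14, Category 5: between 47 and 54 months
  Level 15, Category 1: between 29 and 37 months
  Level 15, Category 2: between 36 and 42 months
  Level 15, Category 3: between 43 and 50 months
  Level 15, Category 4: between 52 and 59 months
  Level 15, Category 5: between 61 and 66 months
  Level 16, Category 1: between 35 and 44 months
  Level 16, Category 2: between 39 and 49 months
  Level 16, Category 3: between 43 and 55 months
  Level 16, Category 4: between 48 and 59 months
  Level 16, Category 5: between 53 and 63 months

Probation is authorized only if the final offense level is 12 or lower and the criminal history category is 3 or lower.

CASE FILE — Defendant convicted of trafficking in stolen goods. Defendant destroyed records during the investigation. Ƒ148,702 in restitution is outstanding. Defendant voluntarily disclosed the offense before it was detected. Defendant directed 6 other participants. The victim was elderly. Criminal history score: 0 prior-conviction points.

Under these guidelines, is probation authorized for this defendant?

Base offense level for trafficking in stolen goods: 4.
A1 applies: 4 + 1 = 5.
A2 applies: 5 − 1 = 4.
A3 applies (level before this adjustment is 4 < 11, so +2): 4 + 2 = 6.
A4 applies (level before this adjustment is 6 < 11, so +1): 6 + 1 = 7.
A5 applies: 7 + 2 = 9.
Final offense level: 9.
Criminal history: 0 prior points → Category 1 (0-3).
Level 9 falls in the 1-9 band.
Grid: Level 1-9 × Category 1 = 0-10 months.
Probation check: level 9 ≤ 12 and category 1 ≤ 3 → eligible.

Yes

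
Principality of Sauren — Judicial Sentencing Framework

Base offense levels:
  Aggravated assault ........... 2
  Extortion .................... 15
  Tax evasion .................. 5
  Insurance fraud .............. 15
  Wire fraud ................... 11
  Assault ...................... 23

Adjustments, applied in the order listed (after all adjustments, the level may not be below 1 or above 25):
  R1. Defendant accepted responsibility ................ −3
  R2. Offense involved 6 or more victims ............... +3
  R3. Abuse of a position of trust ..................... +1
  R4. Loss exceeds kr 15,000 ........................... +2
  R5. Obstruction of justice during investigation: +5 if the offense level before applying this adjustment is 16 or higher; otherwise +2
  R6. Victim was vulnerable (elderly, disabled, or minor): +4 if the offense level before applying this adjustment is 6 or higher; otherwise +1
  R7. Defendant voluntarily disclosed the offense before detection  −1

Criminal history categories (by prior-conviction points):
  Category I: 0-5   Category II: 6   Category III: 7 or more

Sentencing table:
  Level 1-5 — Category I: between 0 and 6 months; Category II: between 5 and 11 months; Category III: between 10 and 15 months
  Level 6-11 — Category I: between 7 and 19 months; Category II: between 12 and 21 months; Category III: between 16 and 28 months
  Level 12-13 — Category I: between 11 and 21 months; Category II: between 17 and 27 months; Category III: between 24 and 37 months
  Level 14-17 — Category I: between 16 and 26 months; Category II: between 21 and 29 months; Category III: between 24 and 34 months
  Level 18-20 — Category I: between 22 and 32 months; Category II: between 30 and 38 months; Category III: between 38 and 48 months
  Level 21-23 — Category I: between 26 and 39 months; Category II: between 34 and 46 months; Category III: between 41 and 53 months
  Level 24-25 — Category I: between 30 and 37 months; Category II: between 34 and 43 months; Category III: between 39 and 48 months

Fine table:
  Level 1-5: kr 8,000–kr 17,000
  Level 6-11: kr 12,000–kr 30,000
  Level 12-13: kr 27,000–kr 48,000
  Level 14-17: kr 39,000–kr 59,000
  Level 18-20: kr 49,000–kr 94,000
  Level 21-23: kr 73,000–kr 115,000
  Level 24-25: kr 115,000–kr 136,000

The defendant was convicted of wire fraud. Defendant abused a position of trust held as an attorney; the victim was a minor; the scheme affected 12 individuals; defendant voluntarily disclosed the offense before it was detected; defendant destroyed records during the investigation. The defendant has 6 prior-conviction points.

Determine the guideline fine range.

kr 49,000–kr 94,000

Base offense level for wire fraud: 11.
R1 does not apply.
R2 applies: 11 + 3 = 14.
R3 applies: 14 + 1 = 15.
R5 applies (level before this adjustment is 15 < 16, so +2): 15 + 2 = 17.
R6 applies (level before this adjustment is 17 ≥ 6, so +4): 17 + 4 = 21.
R7 applies: 21 − 1 = 20.
Final offense level: 20.
Level 20 falls in the 18-20 band.
Fine table: Level 18-20 → kr 49,000–kr 94,000.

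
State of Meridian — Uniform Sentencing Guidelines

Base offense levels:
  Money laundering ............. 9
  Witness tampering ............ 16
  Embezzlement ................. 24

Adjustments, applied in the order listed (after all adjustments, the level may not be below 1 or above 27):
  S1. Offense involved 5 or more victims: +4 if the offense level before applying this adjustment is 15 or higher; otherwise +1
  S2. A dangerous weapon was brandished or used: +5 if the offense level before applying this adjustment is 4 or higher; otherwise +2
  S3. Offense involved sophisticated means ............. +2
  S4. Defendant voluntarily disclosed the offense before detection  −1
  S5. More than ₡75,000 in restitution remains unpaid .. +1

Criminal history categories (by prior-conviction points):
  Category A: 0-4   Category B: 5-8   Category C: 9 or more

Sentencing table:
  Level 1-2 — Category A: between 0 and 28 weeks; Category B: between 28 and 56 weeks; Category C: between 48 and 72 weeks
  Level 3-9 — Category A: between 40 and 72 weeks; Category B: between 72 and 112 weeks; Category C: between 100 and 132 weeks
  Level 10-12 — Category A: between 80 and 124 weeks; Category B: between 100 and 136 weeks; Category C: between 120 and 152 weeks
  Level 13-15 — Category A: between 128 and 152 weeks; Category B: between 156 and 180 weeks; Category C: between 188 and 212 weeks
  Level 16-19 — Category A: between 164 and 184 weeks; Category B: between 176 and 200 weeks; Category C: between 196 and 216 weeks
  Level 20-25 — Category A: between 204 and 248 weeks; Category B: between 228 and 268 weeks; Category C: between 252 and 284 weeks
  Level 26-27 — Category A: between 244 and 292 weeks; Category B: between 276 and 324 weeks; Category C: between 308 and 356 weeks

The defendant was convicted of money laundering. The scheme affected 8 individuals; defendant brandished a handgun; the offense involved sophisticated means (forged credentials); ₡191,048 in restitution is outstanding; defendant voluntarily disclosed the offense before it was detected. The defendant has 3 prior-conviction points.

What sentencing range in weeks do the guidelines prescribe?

164-184 weeks

Base offense level for money laundering: 9.
S1 applies (level before this adjustment is 9 < 15, so +1): 9 + 1 = 10.
S2 applies (level before this adjustment is 10 ≥ 4, so +5): 10 + 5 = 15.
S3 applies: 15 + 2 = 17.
S4 applies: 17 − 1 = 16.
S5 applies: 16 + 1 = 17.
Final offense level: 17.
Criminal history: 3 prior points → Category A (0-4).
Level 17 falls in the 16-19 band.
Grid: Level 16-19 × Category A = 164-184 weeks.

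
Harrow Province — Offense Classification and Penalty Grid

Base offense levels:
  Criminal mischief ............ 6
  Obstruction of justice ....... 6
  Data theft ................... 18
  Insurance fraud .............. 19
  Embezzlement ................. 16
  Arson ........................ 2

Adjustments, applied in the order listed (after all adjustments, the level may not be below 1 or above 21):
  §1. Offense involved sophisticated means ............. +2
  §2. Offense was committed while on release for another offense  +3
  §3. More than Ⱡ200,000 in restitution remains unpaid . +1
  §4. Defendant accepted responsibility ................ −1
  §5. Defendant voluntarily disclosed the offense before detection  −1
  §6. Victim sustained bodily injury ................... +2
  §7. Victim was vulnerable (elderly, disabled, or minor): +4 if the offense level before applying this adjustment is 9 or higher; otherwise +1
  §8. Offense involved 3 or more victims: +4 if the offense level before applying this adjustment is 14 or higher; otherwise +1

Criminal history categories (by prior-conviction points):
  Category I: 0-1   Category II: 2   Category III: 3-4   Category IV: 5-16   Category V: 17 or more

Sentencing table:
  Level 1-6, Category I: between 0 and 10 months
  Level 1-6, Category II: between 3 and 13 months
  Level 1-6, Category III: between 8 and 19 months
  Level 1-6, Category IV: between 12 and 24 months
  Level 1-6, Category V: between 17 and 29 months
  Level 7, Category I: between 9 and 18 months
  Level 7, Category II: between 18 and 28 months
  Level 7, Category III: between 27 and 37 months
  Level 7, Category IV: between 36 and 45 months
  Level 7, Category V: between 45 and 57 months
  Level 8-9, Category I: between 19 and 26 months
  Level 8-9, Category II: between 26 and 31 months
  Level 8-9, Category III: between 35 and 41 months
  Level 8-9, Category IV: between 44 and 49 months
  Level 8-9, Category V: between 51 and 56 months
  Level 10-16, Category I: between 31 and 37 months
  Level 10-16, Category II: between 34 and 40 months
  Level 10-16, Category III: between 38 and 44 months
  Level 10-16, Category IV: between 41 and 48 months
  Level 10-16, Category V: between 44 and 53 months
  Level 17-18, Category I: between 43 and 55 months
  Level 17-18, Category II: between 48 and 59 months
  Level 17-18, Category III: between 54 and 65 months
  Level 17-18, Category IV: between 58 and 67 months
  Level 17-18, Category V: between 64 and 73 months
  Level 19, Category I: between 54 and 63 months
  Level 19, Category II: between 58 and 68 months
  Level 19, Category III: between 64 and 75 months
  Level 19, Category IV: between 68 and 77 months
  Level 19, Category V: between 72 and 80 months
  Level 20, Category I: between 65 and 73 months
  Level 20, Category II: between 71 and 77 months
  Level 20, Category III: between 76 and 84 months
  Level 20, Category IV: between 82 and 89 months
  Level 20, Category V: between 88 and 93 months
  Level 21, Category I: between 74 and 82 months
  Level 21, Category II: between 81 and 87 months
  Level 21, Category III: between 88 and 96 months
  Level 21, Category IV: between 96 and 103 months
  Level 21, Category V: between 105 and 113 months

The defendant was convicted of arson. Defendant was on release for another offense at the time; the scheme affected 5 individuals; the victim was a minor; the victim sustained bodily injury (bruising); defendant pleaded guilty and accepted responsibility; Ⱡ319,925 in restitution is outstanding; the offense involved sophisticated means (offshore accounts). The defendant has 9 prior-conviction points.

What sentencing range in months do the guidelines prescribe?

41-48 months

Base offense level for arson: 2.
§1 applies: 2 + 2 = 4.
§2 applies: 4 + 3 = 7.
§3 applies: 7 + 1 = 8.
§4 applies: 8 − 1 = 7.
§5 does not apply.
§6 applies: 7 + 2 = 9.
§7 applies (level before this adjustment is 9 ≥ 9, so +4): 9 + 4 = 13.
§8 applies (level before this adjustment is 13 < 14, so +1): 13 + 1 = 14.
Final offense level: 14.
Criminal history: 9 prior points → Category IV (5-16).
Level 14 falls in the 10-16 band.
Grid: Level 10-16 × Category IV = 41-48 months.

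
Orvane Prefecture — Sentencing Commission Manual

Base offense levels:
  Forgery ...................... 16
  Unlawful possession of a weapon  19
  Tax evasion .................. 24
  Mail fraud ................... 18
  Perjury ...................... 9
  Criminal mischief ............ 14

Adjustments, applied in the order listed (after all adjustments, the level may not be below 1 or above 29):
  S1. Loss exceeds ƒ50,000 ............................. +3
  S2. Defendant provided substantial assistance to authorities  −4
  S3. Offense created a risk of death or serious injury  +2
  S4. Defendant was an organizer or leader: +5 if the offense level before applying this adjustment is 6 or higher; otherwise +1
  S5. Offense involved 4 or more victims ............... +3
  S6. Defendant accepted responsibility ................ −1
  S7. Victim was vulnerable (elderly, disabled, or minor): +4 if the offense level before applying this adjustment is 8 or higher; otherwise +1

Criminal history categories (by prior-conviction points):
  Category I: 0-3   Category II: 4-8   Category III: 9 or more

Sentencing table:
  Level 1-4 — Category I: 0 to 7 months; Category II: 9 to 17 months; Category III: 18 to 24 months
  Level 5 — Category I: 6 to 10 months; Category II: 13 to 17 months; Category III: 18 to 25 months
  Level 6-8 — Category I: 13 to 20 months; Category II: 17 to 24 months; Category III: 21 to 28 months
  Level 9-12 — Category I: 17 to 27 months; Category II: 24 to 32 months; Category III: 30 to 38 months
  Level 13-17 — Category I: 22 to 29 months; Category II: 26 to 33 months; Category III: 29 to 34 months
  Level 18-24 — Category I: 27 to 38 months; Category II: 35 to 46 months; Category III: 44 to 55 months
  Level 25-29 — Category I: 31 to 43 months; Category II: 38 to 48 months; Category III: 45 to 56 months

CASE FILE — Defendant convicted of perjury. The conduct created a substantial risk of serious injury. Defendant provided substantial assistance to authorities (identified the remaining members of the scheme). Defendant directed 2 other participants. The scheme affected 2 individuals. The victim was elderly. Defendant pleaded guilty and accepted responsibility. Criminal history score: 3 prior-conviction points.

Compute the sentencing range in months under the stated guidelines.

Base offense level for perjury: 9.
S2 applies: 9 − 4 = 5.
S3 applies: 5 + 2 = 7.
S4 applies (level before this adjustment is 7 ≥ 6, so +5): 7 + 5 = 12.
S5 does not apply.
S6 applies: 12 − 1 = 11.
S7 applies (level before this adjustment is 11 ≥ 8, so +4): 11 + 4 = 15.
Final offense level: 15.
Criminal history: 3 prior points → Category I (0-3).
Level 15 falls in the 13-17 band.
Grid: Level 13-17 × Category I = 22-29 months.

22-29 months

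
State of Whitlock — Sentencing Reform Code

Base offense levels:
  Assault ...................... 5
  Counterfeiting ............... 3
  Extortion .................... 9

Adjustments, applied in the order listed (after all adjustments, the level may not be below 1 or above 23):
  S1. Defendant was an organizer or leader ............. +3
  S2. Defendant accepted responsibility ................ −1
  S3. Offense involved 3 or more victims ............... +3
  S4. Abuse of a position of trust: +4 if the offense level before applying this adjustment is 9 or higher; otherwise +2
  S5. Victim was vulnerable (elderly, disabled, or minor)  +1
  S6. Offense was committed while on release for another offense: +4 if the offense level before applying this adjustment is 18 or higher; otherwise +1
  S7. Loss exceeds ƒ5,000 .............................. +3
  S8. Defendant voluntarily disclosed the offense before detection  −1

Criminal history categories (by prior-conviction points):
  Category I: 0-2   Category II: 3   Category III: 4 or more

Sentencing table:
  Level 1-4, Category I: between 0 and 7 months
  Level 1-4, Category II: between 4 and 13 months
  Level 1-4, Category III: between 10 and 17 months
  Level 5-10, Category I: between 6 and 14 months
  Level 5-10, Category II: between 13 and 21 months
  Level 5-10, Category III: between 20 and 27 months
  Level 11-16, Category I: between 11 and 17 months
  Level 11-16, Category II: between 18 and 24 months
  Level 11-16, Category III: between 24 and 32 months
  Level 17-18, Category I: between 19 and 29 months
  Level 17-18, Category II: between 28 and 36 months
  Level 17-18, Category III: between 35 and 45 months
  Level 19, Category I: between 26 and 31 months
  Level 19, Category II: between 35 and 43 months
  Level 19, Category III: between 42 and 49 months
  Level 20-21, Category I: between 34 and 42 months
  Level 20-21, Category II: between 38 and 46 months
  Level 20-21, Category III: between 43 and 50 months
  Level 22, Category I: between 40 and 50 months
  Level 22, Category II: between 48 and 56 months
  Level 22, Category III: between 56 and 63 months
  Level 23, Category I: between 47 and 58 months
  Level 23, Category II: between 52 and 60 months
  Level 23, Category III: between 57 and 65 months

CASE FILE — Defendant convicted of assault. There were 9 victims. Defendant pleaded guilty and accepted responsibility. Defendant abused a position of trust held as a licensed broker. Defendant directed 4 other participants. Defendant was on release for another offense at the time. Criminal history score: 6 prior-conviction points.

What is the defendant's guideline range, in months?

Base offense level for assault: 5.
S1 applies: 5 + 3 = 8.
S2 applies: 8 − 1 = 7.
S3 applies: 7 + 3 = 10.
S4 applies (level before this adjustment is 10 ≥ 9, so +4): 10 + 4 = 14.
S5 does not apply.
S6 applies (level before this adjustment is 14 < 18, so +1): 14 + 1 = 15.
S7 does not apply.
S8 does not apply.
Final offense level: 15.
Criminal history: 6 prior points → Category III (4+).
Level 15 falls in the 11-16 band.
Grid: Level 11-16 × Category III = 24-32 months.

24-32 months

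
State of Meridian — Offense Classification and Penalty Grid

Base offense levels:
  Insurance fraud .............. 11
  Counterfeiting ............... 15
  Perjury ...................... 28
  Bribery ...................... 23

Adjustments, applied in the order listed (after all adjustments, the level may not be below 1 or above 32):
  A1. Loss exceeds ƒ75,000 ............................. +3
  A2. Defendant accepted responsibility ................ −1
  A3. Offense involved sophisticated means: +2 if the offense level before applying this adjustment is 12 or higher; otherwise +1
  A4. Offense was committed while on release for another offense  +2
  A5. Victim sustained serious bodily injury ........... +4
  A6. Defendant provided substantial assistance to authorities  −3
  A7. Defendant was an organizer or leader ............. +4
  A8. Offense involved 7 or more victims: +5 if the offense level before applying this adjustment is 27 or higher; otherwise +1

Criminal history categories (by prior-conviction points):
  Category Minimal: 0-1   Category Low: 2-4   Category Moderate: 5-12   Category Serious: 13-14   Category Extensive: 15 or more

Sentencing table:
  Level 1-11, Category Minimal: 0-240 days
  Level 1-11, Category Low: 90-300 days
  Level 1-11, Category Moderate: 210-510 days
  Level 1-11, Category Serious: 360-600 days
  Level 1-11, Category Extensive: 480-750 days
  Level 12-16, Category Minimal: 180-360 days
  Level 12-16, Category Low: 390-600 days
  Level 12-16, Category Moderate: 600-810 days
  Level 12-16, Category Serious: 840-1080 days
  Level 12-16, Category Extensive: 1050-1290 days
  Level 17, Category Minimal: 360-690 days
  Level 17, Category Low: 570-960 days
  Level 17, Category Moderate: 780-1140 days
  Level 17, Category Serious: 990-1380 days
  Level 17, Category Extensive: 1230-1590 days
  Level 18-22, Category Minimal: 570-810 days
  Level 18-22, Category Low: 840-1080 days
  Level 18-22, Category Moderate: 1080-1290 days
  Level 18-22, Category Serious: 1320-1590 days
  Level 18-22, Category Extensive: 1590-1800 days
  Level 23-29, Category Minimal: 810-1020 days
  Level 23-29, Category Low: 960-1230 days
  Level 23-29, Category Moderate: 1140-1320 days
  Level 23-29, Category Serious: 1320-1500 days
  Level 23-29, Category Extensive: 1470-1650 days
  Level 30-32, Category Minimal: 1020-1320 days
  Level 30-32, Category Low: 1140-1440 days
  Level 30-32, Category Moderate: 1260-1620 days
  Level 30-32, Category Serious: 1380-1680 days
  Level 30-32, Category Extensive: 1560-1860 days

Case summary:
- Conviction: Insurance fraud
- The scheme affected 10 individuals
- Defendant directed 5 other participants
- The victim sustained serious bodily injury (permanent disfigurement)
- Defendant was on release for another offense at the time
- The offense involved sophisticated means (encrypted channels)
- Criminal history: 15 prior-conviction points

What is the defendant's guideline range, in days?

1470-1650 days

Base offense level for insurance fraud: 11.
A1 does not apply.
A3 applies (level before this adjustment is 11 < 12, so +1): 11 + 1 = 12.
A4 applies: 12 + 2 = 14.
A5 applies: 14 + 4 = 18.
A6 does not apply.
A7 applies: 18 + 4 = 22.
A8 applies (level before this adjustment is 22 < 27, so +1): 22 + 1 = 23.
Final offense level: 23.
Criminal history: 15 prior points → Category Extensive (15+).
Level 23 falls in the 23-29 band.
Grid: Level 23-29 × Category Extensive = 1470-1650 days.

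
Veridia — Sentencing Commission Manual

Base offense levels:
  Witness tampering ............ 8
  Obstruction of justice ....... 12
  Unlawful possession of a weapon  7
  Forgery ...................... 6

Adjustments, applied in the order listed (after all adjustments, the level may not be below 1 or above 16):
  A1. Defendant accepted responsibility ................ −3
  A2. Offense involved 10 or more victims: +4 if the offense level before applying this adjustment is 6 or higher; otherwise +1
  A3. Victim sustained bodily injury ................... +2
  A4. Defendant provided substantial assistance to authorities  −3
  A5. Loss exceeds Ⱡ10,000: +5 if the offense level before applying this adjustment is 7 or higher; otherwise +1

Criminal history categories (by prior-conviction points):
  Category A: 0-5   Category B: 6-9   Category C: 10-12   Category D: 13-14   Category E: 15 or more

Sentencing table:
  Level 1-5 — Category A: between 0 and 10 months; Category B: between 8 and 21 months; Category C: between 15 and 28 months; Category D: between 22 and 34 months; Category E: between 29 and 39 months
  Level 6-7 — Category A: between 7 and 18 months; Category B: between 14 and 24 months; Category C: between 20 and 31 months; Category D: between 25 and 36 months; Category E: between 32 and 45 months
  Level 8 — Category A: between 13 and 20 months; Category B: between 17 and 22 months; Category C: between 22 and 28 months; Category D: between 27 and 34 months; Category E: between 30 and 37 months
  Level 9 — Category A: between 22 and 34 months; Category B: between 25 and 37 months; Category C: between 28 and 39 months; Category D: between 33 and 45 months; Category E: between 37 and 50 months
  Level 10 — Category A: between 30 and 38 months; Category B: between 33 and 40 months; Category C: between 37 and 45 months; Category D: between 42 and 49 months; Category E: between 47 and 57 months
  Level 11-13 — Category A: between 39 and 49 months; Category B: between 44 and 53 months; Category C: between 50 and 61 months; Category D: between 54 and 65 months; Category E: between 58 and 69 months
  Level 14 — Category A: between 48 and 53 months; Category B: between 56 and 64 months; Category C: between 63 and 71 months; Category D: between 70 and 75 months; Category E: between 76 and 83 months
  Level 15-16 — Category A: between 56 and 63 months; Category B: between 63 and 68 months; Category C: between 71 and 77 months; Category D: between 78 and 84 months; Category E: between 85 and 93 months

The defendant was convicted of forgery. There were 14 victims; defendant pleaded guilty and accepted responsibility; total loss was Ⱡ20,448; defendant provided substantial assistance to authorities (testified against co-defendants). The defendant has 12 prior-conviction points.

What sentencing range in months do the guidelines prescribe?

15-28 months

Base offense level for forgery: 6.
A1 applies: 6 − 3 = 3.
A2 applies (level before this adjustment is 3 < 6, so +1): 3 + 1 = 4.
A4 applies: 4 − 3 = 1.
A5 applies (level before this adjustment is 1 < 7, so +1): 1 + 1 = 2.
Final offense level: 2.
Criminal history: 12 prior points → Category C (10-12).
Level 2 falls in the 1-5 band.
Grid: Level 1-5 × Category C = 15-28 months.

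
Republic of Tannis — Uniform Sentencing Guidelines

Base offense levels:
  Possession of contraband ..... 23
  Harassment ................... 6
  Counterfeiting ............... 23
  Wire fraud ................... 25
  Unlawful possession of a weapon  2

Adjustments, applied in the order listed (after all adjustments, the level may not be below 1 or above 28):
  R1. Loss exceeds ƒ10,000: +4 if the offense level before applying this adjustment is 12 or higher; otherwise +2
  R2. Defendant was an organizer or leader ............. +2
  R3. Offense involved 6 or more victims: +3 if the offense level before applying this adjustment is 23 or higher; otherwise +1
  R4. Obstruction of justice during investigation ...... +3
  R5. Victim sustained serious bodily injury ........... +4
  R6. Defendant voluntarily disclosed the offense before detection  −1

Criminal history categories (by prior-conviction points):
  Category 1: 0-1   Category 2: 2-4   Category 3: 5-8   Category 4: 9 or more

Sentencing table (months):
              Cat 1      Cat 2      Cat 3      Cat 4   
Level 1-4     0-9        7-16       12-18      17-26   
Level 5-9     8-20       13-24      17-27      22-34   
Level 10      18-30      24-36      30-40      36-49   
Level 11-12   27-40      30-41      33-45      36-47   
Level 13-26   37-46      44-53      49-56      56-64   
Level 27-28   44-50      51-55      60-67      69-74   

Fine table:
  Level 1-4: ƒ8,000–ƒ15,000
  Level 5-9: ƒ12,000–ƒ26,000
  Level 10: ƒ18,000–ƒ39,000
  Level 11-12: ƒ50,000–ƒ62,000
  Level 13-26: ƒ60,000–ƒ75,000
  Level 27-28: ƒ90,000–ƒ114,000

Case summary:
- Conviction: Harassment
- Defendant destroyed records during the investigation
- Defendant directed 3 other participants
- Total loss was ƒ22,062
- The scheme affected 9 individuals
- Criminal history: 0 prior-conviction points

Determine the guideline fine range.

ƒ60,000–ƒ75,000

Base offense level for harassment: 6.
R1 applies (level before this adjustment is 6 < 12, so +2): 6 + 2 = 8.
R2 applies: 8 + 2 = 10.
R3 applies (level before this adjustment is 10 < 23, so +1): 10 + 1 = 11.
R4 applies: 11 + 3 = 14.
R6 does not apply.
Final offense level: 14.
Level 14 falls in the 13-26 band.
Fine table: Level 13-26 → ƒ60,000–ƒ75,000.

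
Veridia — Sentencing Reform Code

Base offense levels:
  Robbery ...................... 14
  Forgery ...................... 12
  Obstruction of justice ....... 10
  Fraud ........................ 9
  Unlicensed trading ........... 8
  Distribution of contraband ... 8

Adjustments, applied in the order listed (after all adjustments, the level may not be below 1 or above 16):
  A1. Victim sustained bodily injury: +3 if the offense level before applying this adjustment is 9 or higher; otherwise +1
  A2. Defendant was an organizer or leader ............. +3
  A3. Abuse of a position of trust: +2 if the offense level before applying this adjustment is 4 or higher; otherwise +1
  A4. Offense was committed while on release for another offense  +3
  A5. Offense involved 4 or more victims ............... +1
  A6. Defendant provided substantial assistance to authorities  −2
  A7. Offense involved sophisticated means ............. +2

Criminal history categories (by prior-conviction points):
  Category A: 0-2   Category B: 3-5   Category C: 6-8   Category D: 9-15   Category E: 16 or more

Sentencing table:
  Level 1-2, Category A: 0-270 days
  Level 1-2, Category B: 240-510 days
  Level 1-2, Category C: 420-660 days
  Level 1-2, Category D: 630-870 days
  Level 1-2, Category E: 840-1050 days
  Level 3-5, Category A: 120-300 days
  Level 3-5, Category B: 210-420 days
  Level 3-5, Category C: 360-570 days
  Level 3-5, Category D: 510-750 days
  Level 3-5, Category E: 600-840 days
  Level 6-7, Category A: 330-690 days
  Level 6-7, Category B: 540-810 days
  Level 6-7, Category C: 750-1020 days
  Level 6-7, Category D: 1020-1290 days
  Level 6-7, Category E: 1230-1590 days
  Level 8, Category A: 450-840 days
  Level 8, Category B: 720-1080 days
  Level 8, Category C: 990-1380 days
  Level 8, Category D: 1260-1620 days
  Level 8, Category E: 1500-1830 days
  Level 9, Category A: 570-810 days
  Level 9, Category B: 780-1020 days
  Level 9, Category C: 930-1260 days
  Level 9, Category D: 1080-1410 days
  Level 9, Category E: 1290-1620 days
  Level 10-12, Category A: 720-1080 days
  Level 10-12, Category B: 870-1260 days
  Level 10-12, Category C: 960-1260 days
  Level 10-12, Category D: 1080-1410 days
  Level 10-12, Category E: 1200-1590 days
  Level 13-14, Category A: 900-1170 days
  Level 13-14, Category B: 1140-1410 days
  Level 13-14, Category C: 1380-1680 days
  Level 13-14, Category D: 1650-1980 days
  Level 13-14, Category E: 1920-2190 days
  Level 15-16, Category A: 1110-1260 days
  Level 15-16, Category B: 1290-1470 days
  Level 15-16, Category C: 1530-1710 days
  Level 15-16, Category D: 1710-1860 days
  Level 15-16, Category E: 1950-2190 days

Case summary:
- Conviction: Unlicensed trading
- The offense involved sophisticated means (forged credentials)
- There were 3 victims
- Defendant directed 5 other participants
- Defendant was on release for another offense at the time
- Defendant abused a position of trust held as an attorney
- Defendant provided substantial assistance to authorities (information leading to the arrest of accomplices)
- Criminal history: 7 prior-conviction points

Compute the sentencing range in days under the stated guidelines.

1530-1710 days

Base offense level for unlicensed trading: 8.
A1 does not apply.
A2 applies: 8 + 3 = 11.
A3 applies (level before this adjustment is 11 ≥ 4, so +2): 11 + 2 = 13.
A4 applies: 13 + 3 = 16.
A5 does not apply.
A6 applies: 16 − 2 = 14.
A7 applies: 14 + 2 = 16.
Final offense level: 16.
Criminal history: 7 prior points → Category C (6-8).
Level 16 falls in the 15-16 band.
Grid: Level 15-16 × Category C = 1530-1710 days.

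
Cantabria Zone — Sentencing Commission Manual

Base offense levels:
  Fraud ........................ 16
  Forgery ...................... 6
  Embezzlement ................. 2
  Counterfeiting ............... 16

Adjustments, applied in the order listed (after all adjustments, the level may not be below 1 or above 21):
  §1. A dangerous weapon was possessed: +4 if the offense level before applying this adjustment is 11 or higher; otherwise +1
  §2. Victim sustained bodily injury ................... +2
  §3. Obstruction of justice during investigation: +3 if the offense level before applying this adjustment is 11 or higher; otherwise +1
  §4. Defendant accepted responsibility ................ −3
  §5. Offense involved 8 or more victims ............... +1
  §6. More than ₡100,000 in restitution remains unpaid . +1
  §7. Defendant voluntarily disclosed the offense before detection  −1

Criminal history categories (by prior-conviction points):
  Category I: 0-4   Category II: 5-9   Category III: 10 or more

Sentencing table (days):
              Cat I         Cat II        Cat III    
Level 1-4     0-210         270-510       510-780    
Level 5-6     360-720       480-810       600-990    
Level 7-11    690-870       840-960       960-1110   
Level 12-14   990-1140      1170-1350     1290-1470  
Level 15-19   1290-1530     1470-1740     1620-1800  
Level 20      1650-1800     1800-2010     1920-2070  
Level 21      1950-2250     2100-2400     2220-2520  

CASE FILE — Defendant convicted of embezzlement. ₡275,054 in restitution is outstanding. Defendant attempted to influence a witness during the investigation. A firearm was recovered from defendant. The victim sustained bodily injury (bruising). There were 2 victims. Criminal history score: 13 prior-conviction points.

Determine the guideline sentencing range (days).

Base offense level for embezzlement: 2.
§1 applies (level before this adjustment is 2 < 11, so +1): 2 + 1 = 3.
§2 applies: 3 + 2 = 5.
§3 applies (level before this adjustment is 5 < 11, so +1): 5 + 1 = 6.
§5 does not apply.
§6 applies: 6 + 1 = 7.
§7 does not apply.
Final offense level: 7.
Criminal history: 13 prior points → Category III (10+).
Level 7 falls in the 7-11 band.
Grid: Level 7-11 × Category III = 960-1110 days.

960-1110 days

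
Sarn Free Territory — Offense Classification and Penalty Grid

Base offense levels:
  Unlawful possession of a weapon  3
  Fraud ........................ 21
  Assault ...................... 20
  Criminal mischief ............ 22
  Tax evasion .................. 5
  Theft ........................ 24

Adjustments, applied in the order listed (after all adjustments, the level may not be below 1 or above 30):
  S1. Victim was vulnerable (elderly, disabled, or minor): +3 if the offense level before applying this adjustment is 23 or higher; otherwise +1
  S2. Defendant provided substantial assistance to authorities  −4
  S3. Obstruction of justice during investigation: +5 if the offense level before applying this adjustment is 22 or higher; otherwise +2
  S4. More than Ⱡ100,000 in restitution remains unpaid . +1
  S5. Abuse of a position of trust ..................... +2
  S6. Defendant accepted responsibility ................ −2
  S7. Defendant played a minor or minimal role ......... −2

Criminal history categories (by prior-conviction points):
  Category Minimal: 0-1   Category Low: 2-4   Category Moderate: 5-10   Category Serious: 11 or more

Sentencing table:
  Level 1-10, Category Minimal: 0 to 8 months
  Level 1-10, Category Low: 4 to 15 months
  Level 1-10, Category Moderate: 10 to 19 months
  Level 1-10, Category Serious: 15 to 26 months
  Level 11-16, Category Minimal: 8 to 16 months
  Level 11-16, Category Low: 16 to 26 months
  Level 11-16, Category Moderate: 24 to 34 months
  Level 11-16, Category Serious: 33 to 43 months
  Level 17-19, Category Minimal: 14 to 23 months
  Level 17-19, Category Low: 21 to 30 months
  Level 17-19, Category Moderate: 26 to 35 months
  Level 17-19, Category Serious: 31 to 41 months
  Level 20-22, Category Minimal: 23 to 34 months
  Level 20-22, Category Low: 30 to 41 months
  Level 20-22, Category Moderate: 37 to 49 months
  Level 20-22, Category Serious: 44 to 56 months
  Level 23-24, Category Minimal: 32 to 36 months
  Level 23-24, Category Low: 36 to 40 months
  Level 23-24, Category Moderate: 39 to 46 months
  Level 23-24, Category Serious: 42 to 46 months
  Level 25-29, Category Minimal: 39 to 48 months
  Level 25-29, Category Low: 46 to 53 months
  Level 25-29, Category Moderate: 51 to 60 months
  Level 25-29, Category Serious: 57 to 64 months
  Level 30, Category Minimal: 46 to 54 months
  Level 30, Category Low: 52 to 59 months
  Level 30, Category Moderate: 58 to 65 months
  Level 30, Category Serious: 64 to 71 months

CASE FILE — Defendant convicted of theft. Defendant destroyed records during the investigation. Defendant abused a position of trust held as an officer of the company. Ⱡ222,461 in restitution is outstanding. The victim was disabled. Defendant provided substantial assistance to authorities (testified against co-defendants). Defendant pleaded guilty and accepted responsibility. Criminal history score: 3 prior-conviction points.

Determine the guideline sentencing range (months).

Base offense level for theft: 24.
S1 applies (level before this adjustment is 24 ≥ 23, so +3): 24 + 3 = 27.
S2 applies: 27 − 4 = 23.
S3 applies (level before this adjustment is 23 ≥ 22, so +5): 23 + 5 = 28.
S4 applies: 28 + 1 = 29.
S5 applies: 29 + 2 = 31.
S6 applies: 31 − 2 = 29.
Final offense level: 29.
Criminal history: 3 prior points → Category Low (2-4).
Level 29 falls in the 25-29 band.
Grid: Level 25-29 × Category Low = 46-53 months.

46-53 months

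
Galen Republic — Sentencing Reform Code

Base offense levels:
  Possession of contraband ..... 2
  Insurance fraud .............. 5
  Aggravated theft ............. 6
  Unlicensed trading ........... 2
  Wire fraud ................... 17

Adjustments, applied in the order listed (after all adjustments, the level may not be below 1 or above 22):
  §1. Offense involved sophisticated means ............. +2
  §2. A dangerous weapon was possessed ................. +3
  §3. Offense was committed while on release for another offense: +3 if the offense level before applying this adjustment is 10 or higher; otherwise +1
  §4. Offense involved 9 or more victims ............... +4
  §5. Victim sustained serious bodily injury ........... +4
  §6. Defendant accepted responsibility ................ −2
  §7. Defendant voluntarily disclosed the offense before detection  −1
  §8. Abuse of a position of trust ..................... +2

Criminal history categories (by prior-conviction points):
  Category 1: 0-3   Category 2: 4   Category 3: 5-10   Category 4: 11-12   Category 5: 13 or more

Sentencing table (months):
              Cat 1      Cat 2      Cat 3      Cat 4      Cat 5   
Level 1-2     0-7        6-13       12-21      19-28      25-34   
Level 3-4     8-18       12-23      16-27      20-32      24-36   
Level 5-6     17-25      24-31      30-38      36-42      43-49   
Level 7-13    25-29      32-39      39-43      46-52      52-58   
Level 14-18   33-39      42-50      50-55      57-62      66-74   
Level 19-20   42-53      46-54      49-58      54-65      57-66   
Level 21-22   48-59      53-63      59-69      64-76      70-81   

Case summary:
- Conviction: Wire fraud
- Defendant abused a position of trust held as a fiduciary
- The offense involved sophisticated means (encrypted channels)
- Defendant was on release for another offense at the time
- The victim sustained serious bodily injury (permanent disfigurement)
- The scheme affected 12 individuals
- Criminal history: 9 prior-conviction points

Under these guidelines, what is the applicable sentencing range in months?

Base offense level for wire fraud: 17.
§1 applies: 17 + 2 = 19.
§2 does not apply.
§3 applies (level before this adjustment is 19 ≥ 10, so +3): 19 + 3 = 22.
§4 applies: 22 + 4 = 26.
§5 applies: 26 + 4 = 30.
§8 applies: 30 + 2 = 32.
Level 32 exceeds the maximum of 22; capped at 22.
Final offense level: 22.
Criminal history: 9 prior points → Category 3 (5-10).
Level 22 falls in the 21-22 band.
Grid: Level 21-22 × Category 3 = 59-69 months.

59-69 months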